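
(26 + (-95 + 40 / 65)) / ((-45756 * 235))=889/139784580 = 0.00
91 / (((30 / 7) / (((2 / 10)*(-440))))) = -28028/15 = -1868.53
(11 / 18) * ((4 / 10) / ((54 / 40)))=44/243 = 0.18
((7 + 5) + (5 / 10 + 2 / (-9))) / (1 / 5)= 1105/18 = 61.39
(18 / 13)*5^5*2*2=225000/13 = 17307.69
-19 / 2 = -9.50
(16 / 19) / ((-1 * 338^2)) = -4/542659 = 0.00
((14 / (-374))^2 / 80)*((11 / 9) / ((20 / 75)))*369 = 6027/203456 = 0.03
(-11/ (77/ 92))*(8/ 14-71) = 45356/49 = 925.63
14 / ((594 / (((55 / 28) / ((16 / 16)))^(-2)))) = 5488/898425 = 0.01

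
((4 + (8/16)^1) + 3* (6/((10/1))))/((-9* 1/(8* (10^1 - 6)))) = -112/5 = -22.40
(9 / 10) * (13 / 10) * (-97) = -11349/100 = -113.49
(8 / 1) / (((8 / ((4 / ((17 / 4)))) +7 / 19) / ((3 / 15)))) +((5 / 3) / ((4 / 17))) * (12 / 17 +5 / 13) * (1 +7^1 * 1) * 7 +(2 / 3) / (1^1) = 9493872/21905 = 433.41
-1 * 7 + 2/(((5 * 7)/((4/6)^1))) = -731/105 = -6.96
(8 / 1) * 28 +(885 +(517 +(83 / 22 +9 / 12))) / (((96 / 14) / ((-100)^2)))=90261731/44 = 2051402.98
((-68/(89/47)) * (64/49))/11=-204544/47971 = -4.26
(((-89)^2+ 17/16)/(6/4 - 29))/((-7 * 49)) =11523/13720 = 0.84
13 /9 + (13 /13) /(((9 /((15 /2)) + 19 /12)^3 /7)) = 74155019/41917167 = 1.77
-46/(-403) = 46/403 = 0.11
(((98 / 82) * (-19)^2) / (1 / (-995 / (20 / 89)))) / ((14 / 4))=-44755697/82 = -545801.18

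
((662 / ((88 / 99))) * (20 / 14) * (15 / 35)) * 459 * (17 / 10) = 69735411/196 = 355792.91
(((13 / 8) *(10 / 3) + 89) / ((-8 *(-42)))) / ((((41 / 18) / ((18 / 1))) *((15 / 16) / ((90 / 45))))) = 6798/1435 = 4.74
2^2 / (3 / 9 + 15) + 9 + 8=397/23 = 17.26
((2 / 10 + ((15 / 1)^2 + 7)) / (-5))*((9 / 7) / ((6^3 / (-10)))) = 387/140 = 2.76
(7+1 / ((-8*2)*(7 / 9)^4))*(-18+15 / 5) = -3935265/38416 = -102.44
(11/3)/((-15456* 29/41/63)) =-451/21344 = -0.02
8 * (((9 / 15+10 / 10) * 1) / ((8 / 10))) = 16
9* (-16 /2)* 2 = -144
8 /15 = 0.53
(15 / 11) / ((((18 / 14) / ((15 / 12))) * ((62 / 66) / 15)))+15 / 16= 10965/496 = 22.11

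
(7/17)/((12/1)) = 7/204 = 0.03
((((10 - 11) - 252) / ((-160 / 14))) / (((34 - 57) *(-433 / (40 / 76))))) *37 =2849/65816 = 0.04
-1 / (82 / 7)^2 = -49/6724 = -0.01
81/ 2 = 40.50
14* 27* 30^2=340200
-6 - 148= -154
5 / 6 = 0.83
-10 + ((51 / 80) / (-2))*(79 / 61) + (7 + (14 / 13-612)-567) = -149887897/126880 = -1181.34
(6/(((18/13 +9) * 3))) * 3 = 26/45 = 0.58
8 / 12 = 2/3 = 0.67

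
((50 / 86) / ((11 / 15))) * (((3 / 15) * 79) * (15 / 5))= 17775/473 = 37.58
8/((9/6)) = 16/3 = 5.33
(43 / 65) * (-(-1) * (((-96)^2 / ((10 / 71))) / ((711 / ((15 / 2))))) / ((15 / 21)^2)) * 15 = 344671488/25675 = 13424.40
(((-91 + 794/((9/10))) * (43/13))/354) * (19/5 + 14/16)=34.56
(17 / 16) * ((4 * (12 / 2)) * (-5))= -255/2 = -127.50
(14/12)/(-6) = -7/36 = -0.19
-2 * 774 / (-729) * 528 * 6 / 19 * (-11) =-665984/171 = -3894.64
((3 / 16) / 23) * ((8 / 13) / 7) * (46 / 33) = 1/1001 = 0.00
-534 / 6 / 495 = -89/495 = -0.18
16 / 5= 3.20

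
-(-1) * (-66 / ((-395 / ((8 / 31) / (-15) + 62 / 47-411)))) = -196986922/2877575 = -68.46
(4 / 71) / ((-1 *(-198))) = 2/7029 = 0.00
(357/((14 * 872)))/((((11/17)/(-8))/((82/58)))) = -35547/69542 = -0.51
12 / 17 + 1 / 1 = 29/17 = 1.71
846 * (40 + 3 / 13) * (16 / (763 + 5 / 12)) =84951936/119093 = 713.32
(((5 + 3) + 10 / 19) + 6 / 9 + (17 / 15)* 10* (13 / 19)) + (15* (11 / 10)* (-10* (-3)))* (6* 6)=338902/19 = 17836.95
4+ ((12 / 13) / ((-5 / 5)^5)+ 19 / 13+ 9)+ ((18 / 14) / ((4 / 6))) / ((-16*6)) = 78731/5824 = 13.52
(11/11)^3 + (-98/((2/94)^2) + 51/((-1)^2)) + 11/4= -216427.25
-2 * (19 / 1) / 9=-38/9 = -4.22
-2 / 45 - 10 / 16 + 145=51959/360 = 144.33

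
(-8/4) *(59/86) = -59/43 = -1.37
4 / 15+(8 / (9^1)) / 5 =4/9 = 0.44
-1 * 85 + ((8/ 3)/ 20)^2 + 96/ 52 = -243173/2925 = -83.14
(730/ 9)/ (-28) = -365/126 = -2.90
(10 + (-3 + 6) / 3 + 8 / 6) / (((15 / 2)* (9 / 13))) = 962/405 = 2.38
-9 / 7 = -1.29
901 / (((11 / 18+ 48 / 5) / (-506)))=-41031540/919 = -44648.03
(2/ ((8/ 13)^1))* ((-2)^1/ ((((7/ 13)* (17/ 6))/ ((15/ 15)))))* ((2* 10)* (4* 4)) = -162240/119 = -1363.36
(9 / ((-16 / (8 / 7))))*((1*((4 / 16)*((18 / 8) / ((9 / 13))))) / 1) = -117/224 = -0.52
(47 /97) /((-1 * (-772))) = 47/74884 = 0.00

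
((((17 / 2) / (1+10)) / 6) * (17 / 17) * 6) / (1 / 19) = 323/22 = 14.68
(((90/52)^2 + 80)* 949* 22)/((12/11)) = 495575465/312 = 1588382.90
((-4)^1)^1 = -4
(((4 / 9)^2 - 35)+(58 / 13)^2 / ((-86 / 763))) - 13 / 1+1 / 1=-131501843/588627 = -223.40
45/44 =1.02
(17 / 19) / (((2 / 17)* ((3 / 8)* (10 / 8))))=4624/285 = 16.22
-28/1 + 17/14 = -375/14 = -26.79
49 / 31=1.58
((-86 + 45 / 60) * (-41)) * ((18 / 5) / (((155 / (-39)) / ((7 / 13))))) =-85239/50 = -1704.78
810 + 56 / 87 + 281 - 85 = 87578/87 = 1006.64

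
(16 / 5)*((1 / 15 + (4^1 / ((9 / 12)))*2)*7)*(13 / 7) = 33488/75 = 446.51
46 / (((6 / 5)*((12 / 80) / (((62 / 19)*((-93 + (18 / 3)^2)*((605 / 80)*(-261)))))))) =187643775/2 = 93821887.50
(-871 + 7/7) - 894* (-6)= 4494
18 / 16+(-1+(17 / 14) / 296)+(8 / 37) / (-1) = -361/4144 = -0.09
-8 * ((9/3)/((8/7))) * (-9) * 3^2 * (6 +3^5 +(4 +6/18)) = 430920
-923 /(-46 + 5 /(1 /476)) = -923/2334 = -0.40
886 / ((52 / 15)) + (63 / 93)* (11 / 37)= 7627821/29822 = 255.78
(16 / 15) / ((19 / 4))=64/285 = 0.22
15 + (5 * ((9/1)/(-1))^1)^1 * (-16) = 735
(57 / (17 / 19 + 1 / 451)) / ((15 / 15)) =162811/2562 = 63.55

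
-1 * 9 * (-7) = 63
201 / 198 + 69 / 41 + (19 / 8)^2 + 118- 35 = 7909201/86592 = 91.34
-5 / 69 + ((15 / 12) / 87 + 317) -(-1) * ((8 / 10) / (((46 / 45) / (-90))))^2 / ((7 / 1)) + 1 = 441001709/429548 = 1026.66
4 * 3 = 12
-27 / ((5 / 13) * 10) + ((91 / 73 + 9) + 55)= 212527/3650 = 58.23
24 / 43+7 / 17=709/731 = 0.97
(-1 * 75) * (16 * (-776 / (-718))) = -465600/359 = -1296.94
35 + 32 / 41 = 1467/41 = 35.78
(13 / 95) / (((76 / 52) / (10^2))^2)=4394000/6859 = 640.62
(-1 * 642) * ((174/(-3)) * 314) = 11692104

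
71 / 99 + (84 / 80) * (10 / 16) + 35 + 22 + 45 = 327487/3168 = 103.37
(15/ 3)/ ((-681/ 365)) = -2.68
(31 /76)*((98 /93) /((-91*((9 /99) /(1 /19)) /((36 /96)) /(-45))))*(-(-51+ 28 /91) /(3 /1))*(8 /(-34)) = -761145/4148612 = -0.18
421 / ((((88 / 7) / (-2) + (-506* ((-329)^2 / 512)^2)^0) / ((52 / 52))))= -2947/37 = -79.65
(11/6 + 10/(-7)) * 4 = 34/21 = 1.62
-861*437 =-376257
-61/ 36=-1.69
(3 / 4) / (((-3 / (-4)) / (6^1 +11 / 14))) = 95/14 = 6.79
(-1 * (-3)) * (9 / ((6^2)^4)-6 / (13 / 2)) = -2239475/808704 = -2.77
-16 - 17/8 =-145/8 = -18.12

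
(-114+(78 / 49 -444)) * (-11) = 299904/49 = 6120.49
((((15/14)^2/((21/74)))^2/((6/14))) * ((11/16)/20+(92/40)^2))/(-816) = -41651825/167186432 = -0.25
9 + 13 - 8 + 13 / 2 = 41/2 = 20.50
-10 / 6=-5/3 = -1.67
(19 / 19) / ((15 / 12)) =4/5 = 0.80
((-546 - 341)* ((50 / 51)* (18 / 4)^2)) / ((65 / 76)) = -4550310/221 = -20589.64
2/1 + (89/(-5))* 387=-34433/5 = -6886.60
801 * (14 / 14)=801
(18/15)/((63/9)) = 6/35 = 0.17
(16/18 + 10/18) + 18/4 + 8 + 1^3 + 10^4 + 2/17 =3064609/306 = 10015.06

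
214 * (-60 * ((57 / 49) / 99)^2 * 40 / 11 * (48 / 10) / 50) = -9888512/15978655 = -0.62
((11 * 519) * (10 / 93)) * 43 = 818290/31 = 26396.45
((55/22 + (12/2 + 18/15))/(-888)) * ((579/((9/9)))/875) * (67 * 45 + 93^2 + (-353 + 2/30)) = -226879799/2775000 = -81.76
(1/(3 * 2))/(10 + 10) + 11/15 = 89/120 = 0.74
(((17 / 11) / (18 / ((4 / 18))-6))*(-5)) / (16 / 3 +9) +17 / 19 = 39882/44935 = 0.89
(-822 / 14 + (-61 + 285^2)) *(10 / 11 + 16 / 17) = 196437002/1309 = 150066.46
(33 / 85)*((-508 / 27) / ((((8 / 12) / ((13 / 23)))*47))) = -36322/275655 = -0.13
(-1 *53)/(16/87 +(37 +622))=-4611/57349 = -0.08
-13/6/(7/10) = -65/21 = -3.10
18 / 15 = 6/5 = 1.20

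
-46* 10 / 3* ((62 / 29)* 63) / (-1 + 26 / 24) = -7187040/29 = -247828.97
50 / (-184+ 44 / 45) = -1125/4118 = -0.27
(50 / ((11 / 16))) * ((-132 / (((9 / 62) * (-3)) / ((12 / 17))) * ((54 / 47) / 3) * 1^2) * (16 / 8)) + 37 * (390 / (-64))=298977615/25568 = 11693.43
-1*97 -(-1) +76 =-20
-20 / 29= -0.69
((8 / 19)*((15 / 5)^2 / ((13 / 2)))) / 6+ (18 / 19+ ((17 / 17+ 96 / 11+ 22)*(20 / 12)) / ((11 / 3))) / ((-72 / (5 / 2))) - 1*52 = -225672325/4303728 = -52.44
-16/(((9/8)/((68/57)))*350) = -4352/89775 = -0.05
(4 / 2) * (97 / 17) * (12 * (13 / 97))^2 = 48672/1649 = 29.52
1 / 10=0.10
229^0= 1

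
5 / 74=0.07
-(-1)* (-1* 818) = -818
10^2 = 100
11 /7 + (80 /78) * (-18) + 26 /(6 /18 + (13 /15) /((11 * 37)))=5648327/93184 = 60.61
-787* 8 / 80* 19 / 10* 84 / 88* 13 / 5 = -371.11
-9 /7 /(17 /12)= -108/119 = -0.91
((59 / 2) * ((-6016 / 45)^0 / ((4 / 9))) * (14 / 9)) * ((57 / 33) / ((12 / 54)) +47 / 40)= 1625981/1760 = 923.85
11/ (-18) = -11/18 = -0.61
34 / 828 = 17/414 = 0.04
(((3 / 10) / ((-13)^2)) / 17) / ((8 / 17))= 3/13520 = 0.00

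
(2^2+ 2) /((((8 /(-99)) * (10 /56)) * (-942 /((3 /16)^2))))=6237/401920 = 0.02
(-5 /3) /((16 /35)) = -3.65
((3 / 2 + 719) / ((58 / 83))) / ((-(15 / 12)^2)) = -478412/725 = -659.88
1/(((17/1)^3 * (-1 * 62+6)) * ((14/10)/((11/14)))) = -55/26962544 = 0.00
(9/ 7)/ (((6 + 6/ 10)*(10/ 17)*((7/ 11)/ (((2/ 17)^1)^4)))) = 24/240737 = 0.00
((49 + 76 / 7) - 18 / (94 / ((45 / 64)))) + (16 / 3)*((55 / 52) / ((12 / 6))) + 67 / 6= 60529211/821184 = 73.71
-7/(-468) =7/468 = 0.01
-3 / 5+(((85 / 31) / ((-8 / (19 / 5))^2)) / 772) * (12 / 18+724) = -221497/11487360 = -0.02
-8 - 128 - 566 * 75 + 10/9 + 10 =-383174/9 = -42574.89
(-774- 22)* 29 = -23084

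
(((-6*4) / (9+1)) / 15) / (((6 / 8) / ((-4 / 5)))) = 64/375 = 0.17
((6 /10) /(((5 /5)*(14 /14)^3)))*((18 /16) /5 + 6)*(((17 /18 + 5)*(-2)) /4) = -8881/800 = -11.10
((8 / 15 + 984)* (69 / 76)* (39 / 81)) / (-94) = -551954/120555 = -4.58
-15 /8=-1.88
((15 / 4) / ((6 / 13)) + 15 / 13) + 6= 1589/104 = 15.28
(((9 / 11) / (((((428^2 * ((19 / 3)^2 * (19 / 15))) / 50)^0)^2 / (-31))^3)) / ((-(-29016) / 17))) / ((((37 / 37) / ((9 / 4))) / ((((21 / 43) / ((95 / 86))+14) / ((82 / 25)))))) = -252161595/1782352 = -141.48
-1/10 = -0.10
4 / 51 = 0.08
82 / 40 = 41/20 = 2.05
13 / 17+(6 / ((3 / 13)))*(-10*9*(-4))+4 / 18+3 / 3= 1432384/153 = 9361.99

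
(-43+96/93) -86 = -3967/31 = -127.97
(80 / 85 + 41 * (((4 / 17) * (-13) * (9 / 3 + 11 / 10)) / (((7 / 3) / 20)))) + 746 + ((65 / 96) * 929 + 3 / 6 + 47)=-34087801/11424 = -2983.88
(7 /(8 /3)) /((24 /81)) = 567/64 = 8.86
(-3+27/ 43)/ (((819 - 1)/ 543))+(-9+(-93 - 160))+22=-4248573/17587 = -241.57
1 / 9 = 0.11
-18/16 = -9/8 = -1.12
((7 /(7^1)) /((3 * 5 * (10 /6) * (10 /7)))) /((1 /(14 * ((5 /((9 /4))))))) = 196/225 = 0.87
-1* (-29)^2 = -841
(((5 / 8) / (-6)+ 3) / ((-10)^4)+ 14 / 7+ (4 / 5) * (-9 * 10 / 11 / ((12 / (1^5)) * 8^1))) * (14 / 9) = 3.01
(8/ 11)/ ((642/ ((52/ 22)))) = 104/38841 = 0.00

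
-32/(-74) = 16/37 = 0.43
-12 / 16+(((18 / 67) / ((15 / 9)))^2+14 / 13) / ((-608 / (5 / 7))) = -466493389/620918480 = -0.75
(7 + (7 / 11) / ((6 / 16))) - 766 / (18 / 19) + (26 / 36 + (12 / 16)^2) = -140549/176 = -798.57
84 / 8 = 21/2 = 10.50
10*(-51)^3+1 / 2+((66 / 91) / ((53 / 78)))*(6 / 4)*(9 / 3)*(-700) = -140966407/106 = -1329871.76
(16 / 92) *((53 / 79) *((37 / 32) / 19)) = 1961/276184 = 0.01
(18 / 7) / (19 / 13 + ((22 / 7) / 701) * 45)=164034/106103 = 1.55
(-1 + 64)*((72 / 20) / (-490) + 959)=60416.54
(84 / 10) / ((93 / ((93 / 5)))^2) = 42/125 = 0.34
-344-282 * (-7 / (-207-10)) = -10946/31 = -353.10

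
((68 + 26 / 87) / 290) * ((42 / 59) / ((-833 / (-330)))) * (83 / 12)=2712523/5904661 = 0.46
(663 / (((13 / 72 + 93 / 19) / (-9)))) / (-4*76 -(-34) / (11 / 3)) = 3.99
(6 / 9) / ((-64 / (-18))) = 3/16 = 0.19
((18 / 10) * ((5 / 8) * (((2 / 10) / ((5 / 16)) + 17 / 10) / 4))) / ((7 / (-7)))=-0.66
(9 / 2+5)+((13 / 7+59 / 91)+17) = 5279/182 = 29.01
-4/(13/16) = -4.92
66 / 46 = 33/23 = 1.43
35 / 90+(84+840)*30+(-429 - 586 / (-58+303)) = 120344477/4410 = 27289.00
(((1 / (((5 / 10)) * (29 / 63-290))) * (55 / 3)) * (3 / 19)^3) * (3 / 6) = -31185/125115019 = 0.00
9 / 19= 0.47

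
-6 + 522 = 516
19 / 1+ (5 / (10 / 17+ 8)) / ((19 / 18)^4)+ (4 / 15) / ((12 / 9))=935596968/47567165 = 19.67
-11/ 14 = -0.79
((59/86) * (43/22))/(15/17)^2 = 17051/9900 = 1.72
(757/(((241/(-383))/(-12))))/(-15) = -1159724/1205 = -962.43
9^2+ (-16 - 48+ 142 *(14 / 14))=159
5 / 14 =0.36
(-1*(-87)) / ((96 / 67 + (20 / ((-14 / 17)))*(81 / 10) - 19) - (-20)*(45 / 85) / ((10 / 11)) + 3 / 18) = -4161906/9685651 = -0.43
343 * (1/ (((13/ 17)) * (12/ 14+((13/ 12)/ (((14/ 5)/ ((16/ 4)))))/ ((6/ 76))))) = 367353/16757 = 21.92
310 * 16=4960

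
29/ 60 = 0.48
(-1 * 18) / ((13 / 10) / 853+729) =-153540/6218383 = -0.02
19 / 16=1.19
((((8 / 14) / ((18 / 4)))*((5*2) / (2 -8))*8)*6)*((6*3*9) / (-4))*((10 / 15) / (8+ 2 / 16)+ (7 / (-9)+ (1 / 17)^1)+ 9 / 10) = 167456/1547 = 108.25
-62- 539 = -601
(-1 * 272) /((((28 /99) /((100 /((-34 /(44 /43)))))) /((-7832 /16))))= -426452400/301 = -1416785.38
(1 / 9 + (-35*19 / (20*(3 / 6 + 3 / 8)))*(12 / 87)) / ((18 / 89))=-119171/4698 = -25.37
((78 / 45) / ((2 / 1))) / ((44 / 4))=13/165 = 0.08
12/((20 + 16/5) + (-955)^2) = 60/4560241 = 0.00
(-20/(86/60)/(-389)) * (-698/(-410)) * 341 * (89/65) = 254203224/8915491 = 28.51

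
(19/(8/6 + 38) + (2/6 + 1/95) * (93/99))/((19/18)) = 894569/1171445 = 0.76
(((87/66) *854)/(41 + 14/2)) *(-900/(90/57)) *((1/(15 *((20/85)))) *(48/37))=-3999709/814 = -4913.65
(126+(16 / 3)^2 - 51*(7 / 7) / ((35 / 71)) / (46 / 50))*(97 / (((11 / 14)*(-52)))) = -5901965/59202 = -99.69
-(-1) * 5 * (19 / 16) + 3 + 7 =255/16 = 15.94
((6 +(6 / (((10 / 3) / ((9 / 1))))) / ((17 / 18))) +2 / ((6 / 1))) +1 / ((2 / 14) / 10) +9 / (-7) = 164578/1785 = 92.20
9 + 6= 15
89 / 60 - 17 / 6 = -27/20 = -1.35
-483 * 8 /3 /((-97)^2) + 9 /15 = 0.46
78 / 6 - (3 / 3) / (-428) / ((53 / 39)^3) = 828410947/63719356 = 13.00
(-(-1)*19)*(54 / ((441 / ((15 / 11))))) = 1710/539 = 3.17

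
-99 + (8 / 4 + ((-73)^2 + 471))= 5703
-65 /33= -1.97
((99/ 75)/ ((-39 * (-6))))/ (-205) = -11/399750 = 0.00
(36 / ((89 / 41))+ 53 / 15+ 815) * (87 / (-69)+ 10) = 74697094/10235 = 7298.20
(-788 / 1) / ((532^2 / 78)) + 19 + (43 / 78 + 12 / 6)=14717786/689871 = 21.33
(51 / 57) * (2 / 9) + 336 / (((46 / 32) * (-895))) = -219406/3520035 = -0.06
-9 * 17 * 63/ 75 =-3213/25 = -128.52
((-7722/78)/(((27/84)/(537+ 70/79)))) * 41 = -536601604/79 = -6792425.37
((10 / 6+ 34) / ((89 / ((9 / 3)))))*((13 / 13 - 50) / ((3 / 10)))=-52430/267 = -196.37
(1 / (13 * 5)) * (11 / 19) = 0.01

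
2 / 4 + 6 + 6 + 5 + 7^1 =49/2 = 24.50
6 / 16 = 3/8 = 0.38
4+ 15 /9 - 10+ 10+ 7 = 38/3 = 12.67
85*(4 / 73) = 4.66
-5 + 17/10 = -33/10 = -3.30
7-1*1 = 6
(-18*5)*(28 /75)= -168/5 = -33.60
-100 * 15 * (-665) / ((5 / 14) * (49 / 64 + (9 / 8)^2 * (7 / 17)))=2170560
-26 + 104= 78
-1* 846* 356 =-301176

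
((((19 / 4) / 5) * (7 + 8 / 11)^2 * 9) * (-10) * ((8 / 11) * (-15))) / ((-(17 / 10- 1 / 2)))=-61773750/1331 = -46411.53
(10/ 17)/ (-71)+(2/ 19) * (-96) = -231934/22933 = -10.11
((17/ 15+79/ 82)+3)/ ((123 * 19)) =6269/2874510 = 0.00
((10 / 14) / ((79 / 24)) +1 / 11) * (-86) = -161078/6083 = -26.48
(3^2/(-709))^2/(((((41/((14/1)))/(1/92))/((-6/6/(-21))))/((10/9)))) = 15/474028183 = 0.00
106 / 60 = 53/30 = 1.77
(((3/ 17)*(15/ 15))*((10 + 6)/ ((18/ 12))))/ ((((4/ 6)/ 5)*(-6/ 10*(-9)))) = 400/153 = 2.61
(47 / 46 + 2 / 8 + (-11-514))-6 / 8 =-12063/23 = -524.48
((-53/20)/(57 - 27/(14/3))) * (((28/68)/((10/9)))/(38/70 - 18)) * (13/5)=54537/19096100 = 0.00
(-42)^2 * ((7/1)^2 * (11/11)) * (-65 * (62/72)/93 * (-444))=23097620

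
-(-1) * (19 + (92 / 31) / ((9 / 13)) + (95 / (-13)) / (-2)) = 195427/7254 = 26.94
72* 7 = 504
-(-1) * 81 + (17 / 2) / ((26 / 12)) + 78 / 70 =39147/455 = 86.04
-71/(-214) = 71/214 = 0.33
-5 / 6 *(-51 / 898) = 85/1796 = 0.05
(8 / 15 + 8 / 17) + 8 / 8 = 511/255 = 2.00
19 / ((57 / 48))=16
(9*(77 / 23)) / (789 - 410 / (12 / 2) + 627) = 2079/92989 = 0.02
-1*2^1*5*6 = -60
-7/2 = -3.50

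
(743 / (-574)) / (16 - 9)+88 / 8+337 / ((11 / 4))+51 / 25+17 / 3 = 467616619/3314850 = 141.07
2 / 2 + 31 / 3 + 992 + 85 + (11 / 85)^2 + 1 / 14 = 1088.42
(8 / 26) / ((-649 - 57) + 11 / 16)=-64/146705 = 0.00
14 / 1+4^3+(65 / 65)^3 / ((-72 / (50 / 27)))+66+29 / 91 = 144.29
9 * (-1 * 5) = -45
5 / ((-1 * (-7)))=5/7 = 0.71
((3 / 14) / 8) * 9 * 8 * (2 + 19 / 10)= 1053/140 = 7.52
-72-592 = -664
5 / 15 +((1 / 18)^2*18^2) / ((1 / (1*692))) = 2077/3 = 692.33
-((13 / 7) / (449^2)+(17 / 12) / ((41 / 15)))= -0.52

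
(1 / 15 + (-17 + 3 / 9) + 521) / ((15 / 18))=605.28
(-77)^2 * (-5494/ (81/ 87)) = -944643854/27 = -34986809.41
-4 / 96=-1/24 = -0.04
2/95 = 0.02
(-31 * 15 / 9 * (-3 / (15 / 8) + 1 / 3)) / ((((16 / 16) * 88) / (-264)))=-589/3 = -196.33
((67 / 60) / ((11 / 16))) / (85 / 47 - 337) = -6298/1299705 = 0.00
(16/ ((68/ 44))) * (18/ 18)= 176/17 = 10.35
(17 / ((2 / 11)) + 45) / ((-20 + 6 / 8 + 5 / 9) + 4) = -9.43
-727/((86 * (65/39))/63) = -137403/430 = -319.54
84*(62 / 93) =56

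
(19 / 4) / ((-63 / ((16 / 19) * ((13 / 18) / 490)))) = -13/138915 = 0.00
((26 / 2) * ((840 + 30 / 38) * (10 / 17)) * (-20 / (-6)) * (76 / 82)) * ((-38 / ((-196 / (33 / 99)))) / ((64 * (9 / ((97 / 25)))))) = 42527225/4918032 = 8.65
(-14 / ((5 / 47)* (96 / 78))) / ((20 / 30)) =-160.39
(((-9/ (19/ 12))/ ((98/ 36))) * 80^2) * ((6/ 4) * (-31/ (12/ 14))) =96422400/133 = 724980.45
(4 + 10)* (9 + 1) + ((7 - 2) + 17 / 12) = 1757/12 = 146.42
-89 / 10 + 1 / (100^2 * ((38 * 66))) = -223211999/25080000 = -8.90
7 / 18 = 0.39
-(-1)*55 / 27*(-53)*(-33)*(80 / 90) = 256520/81 = 3166.91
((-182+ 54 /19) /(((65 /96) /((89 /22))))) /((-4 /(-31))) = -112699632/13585 = -8295.89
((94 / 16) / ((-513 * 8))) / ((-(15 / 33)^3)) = 62557/4104000 = 0.02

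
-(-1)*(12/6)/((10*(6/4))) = 2/15 = 0.13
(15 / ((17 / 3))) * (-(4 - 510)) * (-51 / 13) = -68310/13 = -5254.62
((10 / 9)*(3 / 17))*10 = 100/51 = 1.96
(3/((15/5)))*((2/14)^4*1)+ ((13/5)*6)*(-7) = -1310941/12005 = -109.20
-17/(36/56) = -238/9 = -26.44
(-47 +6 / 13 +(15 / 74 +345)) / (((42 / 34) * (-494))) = -697765/1425684 = -0.49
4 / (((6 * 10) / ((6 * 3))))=1.20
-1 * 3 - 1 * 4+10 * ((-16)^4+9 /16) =5242869/8 = 655358.62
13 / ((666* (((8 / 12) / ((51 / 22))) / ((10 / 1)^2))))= 5525/814 = 6.79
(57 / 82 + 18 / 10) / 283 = 1023/116030 = 0.01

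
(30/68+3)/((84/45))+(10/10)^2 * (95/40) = 4.22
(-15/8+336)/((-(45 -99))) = 99/16 = 6.19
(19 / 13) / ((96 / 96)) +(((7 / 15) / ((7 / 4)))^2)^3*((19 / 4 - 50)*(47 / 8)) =202266227/148078125 = 1.37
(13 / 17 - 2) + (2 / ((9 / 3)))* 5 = 2.10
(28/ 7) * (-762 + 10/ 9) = -27392/9 = -3043.56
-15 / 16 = -0.94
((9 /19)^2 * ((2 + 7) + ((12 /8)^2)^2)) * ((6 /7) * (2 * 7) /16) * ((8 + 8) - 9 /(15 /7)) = 645165/23104 = 27.92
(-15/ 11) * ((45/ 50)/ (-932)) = 27/20504 = 0.00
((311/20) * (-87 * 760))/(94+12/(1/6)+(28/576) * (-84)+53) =-12337992/2579 = -4784.02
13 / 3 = 4.33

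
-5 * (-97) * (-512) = -248320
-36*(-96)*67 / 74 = 115776/37 = 3129.08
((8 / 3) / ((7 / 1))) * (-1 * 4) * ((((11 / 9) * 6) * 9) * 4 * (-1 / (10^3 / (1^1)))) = 352/875 = 0.40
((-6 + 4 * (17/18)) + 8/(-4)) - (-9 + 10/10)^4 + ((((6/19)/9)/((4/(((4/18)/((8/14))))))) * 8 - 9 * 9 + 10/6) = -2144098/513 = -4179.53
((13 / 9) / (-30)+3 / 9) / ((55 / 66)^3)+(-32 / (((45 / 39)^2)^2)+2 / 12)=-1761133/101250 = -17.39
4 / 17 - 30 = -29.76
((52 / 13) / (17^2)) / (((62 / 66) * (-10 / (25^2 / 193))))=-8250/1729087 = 0.00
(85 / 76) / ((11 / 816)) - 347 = -55183/209 = -264.03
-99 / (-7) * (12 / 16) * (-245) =-2598.75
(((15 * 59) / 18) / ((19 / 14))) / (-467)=-2065/26619 = -0.08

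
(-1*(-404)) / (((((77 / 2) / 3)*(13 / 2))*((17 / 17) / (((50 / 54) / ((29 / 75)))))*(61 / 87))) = 1010000/61061 = 16.54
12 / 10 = 6/5 = 1.20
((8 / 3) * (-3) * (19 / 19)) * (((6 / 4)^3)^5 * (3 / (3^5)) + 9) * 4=-472059/1024 = -461.00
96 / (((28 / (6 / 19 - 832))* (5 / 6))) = -2275488/665 = -3421.79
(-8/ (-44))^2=4/121 = 0.03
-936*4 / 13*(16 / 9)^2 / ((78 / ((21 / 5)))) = -28672/585 = -49.01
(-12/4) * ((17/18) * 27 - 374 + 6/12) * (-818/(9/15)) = -1423320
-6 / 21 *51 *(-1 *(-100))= -10200/7 = -1457.14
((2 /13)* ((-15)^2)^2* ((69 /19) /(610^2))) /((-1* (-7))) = 139725/12867218 = 0.01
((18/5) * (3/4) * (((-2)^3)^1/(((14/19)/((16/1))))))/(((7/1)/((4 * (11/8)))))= -90288/245 = -368.52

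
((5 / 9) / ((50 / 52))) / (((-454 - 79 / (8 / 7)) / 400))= -3328/7533 = -0.44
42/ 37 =1.14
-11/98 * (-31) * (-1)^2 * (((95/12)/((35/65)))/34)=1.50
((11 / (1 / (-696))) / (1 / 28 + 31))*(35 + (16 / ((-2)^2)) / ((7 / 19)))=-893664/79 = -11312.20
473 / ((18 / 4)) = 946/9 = 105.11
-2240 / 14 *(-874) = 139840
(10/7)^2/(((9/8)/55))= 44000/441 = 99.77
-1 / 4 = -0.25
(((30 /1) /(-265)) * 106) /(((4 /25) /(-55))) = 4125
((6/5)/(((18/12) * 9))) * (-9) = -4/5 = -0.80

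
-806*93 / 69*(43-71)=30417.74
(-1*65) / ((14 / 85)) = -5525/14 = -394.64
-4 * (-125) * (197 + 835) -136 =515864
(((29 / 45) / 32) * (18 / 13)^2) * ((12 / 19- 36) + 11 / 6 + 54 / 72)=-10005/7904 = -1.27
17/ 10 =1.70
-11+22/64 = -341/32 = -10.66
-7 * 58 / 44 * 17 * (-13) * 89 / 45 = 3992807/990 = 4033.14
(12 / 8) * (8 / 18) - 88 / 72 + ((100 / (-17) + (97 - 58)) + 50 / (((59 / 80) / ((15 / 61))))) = 27110218/550647 = 49.23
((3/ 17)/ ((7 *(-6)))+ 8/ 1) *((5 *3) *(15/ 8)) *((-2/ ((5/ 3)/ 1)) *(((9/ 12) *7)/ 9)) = -157.42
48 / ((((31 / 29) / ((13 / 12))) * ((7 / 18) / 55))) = 1492920/217 = 6879.82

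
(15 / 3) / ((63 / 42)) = 10/3 = 3.33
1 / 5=0.20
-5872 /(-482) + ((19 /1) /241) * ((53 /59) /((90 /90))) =174231/14219 = 12.25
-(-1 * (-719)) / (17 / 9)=-6471/17 = -380.65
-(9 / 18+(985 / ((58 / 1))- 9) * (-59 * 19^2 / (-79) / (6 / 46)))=-113409962/6873 = -16500.79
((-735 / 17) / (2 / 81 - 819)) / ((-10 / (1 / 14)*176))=-1701/793921216 = 0.00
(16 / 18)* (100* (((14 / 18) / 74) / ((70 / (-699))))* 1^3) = -9.33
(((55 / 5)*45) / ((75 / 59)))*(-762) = -1483614/5 = -296722.80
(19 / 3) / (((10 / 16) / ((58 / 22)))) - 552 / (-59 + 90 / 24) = 1338488/36465 = 36.71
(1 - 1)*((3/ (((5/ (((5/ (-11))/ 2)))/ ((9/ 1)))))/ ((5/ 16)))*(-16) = 0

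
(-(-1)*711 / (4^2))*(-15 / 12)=-3555/64 = -55.55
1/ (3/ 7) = 7/3 = 2.33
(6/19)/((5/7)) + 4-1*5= -53/95 = -0.56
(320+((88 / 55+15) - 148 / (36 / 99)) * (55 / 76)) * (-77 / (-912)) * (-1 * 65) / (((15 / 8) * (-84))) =12727/9747 = 1.31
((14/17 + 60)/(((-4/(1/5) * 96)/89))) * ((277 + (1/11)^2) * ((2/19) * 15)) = -70102897/56848 = -1233.16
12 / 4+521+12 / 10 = 2626/5 = 525.20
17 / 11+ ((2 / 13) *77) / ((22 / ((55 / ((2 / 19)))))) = 80907/286 = 282.89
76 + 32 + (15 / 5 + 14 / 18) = 1006/9 = 111.78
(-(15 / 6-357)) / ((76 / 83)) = 58847/152 = 387.15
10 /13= 0.77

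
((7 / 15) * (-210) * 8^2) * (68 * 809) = -345035264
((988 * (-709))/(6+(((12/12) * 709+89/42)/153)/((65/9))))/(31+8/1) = -833585480/308327 = -2703.58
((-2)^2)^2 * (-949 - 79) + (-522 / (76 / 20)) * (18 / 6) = -320342/19 = -16860.11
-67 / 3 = -22.33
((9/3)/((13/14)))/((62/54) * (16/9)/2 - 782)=-5103/1233557 = 0.00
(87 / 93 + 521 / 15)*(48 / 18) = 132688/1395 = 95.12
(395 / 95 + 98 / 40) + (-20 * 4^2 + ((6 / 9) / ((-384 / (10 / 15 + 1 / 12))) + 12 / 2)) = -307.39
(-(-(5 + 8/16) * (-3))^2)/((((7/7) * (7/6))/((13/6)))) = -14157/28 = -505.61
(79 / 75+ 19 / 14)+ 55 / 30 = 2228/525 = 4.24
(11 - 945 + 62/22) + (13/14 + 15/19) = -2719611/2926 = -929.46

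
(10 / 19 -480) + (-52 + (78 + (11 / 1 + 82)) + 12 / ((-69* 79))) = -12444709/34523 = -360.48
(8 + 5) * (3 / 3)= 13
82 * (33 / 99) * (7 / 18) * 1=287/27 = 10.63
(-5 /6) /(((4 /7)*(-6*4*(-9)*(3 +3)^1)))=-35/31104 = 0.00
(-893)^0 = 1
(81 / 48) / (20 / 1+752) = 27/12352 = 0.00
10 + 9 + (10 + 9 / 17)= 502/17 = 29.53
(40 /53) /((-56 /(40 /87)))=-0.01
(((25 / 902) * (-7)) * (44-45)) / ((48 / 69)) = 4025/14432 = 0.28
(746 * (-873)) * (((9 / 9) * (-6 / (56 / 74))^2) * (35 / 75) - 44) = 668516337/70 = 9550233.39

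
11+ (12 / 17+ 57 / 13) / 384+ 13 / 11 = 3794717/311168 = 12.20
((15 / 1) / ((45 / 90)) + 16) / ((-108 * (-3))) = 23/162 = 0.14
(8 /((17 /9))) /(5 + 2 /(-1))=24/17 = 1.41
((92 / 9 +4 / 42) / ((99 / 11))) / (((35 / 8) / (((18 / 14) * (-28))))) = -9.43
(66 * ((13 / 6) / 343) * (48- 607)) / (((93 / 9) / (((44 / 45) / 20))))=-879307/797475 = -1.10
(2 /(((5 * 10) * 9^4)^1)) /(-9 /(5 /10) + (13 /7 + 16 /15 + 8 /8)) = -7/16161930 = 0.00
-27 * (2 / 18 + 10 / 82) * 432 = -111456/41 = -2718.44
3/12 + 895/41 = 22.08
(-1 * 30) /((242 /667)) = -82.69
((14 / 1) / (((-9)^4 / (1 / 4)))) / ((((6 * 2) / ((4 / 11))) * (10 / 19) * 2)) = 133/8660520 = 0.00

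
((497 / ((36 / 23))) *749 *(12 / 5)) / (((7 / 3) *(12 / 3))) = 1223117/20 = 61155.85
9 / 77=0.12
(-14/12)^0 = 1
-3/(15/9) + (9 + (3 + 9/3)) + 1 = 71/5 = 14.20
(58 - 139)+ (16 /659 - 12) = -61271/659 = -92.98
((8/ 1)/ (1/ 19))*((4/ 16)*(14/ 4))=133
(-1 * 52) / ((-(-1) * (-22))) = 26/11 = 2.36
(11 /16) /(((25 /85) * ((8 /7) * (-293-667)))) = -1309/614400 = 0.00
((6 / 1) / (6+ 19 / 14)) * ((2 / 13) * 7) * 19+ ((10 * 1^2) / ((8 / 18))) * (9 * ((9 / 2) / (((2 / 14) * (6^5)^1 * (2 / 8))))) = 855603/42848 = 19.97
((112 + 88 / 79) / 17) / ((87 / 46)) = 411056/116841 = 3.52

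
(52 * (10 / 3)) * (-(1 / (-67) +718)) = -8338200/67 = -124450.75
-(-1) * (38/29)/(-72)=-19/1044 = -0.02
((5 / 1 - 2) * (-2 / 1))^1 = -6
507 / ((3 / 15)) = 2535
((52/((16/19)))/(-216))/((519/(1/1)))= -247/448416 = 0.00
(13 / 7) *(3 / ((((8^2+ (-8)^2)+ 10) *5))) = 13/1610 = 0.01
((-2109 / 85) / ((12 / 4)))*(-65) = 9139/17 = 537.59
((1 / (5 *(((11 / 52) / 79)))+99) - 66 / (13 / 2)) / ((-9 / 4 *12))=-116929/19305 = -6.06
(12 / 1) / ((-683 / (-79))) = 948/683 = 1.39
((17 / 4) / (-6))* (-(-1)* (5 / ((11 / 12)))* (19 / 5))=-323/22 = -14.68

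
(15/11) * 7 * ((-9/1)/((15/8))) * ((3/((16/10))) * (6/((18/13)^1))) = -4095/11 = -372.27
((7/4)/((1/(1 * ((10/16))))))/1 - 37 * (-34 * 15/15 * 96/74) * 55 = 2872355/32 = 89761.09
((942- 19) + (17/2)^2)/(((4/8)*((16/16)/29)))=115449/2 = 57724.50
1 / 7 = 0.14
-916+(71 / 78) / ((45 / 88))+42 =-1530746/1755 = -872.22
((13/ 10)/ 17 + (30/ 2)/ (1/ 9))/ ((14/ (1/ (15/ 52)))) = 298519/8925 = 33.45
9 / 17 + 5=5.53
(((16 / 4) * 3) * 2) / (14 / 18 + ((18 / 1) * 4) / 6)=216/115 = 1.88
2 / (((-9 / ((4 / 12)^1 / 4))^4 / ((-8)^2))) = 1/1062882 = 0.00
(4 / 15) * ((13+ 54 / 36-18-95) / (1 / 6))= -788/5 = -157.60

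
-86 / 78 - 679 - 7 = -26797/39 = -687.10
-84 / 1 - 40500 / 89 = -539.06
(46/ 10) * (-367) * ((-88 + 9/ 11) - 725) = 75411894/55 = 1371125.35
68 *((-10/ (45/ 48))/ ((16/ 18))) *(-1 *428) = 349248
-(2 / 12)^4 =-1/1296 = 0.00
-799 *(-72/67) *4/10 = 115056/335 = 343.45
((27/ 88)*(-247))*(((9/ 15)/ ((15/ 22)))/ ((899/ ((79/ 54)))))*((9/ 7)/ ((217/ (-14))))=175617/19508300 = 0.01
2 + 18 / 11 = 40/11 = 3.64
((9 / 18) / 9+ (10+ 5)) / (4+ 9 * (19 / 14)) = 1897/2043 = 0.93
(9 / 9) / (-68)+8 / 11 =533/748 = 0.71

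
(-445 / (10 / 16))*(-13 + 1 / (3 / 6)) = 7832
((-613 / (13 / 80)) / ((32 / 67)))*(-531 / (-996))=-36347835/8632 = -4210.82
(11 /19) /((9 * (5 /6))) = 22/285 = 0.08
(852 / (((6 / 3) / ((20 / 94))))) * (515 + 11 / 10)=46778.43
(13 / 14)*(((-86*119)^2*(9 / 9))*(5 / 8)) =60783563.75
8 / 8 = 1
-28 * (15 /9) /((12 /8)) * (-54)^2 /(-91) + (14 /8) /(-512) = 26541989/26624 = 996.92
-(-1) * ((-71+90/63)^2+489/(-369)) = 29163800/6027 = 4838.86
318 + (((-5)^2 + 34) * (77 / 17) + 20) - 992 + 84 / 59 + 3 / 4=-1542979/4012 = -384.59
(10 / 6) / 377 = 5/1131 = 0.00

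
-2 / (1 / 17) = -34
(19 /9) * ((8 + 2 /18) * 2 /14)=1387/567 = 2.45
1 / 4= 0.25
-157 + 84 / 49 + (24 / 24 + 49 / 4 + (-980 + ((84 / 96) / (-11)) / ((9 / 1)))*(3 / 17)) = -9895363/31416 = -314.98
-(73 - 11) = -62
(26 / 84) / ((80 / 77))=143/480 = 0.30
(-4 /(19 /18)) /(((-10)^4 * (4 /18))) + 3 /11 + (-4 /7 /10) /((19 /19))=782263/3657500 = 0.21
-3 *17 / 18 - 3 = -35/6 = -5.83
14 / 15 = 0.93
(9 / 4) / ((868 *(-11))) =-9/38192 = 0.00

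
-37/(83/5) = -2.23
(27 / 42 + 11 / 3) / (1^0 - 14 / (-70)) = 905/252 = 3.59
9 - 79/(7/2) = -95/7 = -13.57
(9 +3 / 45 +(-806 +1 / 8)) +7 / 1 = -94777/120 = -789.81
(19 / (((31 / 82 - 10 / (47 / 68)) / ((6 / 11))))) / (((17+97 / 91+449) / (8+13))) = -14729988/445411307 = -0.03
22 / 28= 11/14 = 0.79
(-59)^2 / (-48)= -3481/48 = -72.52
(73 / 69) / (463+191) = 73/45126 = 0.00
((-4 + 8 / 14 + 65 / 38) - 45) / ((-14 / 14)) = 12427/266 = 46.72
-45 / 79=-0.57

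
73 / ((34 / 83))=6059/34 = 178.21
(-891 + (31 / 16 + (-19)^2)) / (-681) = 0.78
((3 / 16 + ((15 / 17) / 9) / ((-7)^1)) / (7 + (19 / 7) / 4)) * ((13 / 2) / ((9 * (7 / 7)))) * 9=12883/87720 = 0.15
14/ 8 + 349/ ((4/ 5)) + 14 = 452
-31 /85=-0.36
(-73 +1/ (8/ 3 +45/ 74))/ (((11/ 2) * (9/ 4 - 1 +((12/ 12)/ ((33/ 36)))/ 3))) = -422792/51617 = -8.19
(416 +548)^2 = 929296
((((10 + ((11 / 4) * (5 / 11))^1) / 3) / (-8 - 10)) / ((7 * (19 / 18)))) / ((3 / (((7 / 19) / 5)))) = -1/1444 = 0.00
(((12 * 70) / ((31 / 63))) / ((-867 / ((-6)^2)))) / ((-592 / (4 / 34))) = 0.01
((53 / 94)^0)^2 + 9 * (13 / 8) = 125/8 = 15.62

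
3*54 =162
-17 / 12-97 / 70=-1177/420 = -2.80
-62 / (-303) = 62/303 = 0.20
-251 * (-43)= 10793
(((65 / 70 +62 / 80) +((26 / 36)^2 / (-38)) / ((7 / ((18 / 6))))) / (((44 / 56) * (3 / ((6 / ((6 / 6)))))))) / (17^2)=121928/8154135 = 0.01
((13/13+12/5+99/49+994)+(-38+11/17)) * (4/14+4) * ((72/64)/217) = 108189297/5061308 = 21.38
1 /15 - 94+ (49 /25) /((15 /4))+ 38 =-20779/375 = -55.41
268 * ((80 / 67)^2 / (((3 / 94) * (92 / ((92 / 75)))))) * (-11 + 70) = 5679104/603 = 9418.08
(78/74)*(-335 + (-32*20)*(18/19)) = -697515/703 = -992.20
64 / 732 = 16/183 = 0.09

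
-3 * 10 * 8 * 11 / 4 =-660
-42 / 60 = -7/10 = -0.70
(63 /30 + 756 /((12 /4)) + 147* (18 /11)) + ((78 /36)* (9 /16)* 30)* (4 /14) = 1555683/3080 = 505.09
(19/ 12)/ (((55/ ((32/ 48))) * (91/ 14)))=19/6435 = 0.00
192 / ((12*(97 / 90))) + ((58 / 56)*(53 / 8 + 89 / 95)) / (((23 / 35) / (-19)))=-15106471/71392 = -211.60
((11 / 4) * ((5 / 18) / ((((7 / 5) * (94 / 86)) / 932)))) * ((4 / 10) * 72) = 4408360/329 = 13399.27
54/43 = 1.26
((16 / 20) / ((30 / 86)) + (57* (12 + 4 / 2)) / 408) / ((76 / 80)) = 21671/4845 = 4.47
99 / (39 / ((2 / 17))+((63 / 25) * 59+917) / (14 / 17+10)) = 0.23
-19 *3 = -57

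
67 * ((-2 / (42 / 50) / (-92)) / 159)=1675/153594 = 0.01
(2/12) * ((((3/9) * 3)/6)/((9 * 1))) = 1/324 = 0.00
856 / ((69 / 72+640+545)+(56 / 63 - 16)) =61632/84301 = 0.73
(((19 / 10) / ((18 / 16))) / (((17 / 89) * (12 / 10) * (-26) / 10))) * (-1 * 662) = 11194420/5967 = 1876.05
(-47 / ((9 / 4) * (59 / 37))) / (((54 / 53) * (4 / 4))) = -184334/14337 = -12.86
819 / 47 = 17.43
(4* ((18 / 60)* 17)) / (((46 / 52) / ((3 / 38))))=3978/2185 = 1.82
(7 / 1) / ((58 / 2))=7/29 = 0.24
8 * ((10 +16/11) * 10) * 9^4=66134880/11 = 6012261.82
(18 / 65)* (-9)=-162/65 = -2.49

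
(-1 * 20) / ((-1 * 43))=20/43 = 0.47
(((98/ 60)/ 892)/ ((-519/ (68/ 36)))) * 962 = -400673/62497980 = -0.01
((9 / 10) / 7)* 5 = 9/14 = 0.64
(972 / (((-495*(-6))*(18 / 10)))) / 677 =2/7447 = 0.00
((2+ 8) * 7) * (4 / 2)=140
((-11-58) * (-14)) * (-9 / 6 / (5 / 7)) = -10143/5 = -2028.60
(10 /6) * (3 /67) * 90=450/67 = 6.72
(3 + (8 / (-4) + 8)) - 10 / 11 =89/11 = 8.09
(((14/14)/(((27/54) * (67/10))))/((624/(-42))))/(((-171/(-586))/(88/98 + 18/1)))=-1356590/1042587 = -1.30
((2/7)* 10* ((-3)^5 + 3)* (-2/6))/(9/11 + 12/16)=70400/483 = 145.76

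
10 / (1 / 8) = 80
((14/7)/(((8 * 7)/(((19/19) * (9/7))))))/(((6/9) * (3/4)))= 9/98 = 0.09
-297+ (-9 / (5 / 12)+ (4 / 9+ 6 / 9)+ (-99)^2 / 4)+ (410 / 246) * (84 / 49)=2135.62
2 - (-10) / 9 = 28/9 = 3.11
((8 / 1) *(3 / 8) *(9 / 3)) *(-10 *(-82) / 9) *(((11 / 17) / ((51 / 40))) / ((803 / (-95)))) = -3116000/63291 = -49.23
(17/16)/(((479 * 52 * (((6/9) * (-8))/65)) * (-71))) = 255/34825216 = 0.00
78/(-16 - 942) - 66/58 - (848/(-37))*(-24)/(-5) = 279576102/2569835 = 108.79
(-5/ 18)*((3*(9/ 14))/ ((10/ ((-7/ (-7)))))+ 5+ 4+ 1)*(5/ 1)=-7135/504 = -14.16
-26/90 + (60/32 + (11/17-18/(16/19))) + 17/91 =-2639107/139230 = -18.96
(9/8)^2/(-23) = -81/1472 = -0.06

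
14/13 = 1.08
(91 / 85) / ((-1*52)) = -7/340 = -0.02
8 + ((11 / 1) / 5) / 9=371/45 = 8.24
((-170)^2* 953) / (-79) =-348629.11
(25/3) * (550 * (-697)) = -9583750/3 = -3194583.33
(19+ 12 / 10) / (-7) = -101/35 = -2.89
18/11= 1.64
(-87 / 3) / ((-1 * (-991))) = -29/991 = -0.03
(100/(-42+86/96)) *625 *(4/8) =-1500000/1973 = -760.26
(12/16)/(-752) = -3/3008 = 0.00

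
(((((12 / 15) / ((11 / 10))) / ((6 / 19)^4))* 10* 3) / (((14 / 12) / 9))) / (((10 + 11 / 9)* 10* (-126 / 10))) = -651605/54439 = -11.97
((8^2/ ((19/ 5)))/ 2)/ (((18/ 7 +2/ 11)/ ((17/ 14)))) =3740/1007 = 3.71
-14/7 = -2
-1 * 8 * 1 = -8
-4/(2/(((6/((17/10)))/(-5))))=24/17 = 1.41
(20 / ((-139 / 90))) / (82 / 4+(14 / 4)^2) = -7200/18209 = -0.40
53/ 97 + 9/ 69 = 1510/2231 = 0.68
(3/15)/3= 1/15 = 0.07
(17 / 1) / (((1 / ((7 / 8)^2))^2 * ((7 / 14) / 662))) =13510427/1024 = 13193.78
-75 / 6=-25/2 = -12.50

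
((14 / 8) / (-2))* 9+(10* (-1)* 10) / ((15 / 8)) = -1469/24 = -61.21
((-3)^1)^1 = -3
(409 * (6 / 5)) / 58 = 1227/145 = 8.46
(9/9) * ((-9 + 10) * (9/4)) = 9/4 = 2.25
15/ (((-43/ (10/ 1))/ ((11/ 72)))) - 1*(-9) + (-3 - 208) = -104507/516 = -202.53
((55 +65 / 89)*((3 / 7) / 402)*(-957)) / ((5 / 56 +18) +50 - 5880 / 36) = 0.60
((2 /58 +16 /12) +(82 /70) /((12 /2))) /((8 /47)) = 149131/16240 = 9.18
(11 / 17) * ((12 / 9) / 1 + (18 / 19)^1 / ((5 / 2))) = 5368/4845 = 1.11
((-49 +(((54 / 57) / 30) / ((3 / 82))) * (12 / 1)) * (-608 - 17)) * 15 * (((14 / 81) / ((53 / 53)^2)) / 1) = 32121250/513 = 62614.52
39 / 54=0.72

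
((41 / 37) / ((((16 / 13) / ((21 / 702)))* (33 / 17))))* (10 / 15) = 4879/527472 = 0.01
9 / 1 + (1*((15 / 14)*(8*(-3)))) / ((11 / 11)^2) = -117/7 = -16.71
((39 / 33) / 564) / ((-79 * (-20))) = 13/9802320 = 0.00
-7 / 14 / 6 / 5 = -1/60 = -0.02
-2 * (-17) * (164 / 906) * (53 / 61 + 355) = 20173968/9211 = 2190.20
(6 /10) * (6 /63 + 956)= 20078/35 = 573.66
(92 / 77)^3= 778688/456533 = 1.71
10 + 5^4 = 635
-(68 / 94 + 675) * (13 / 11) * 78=-32203626/517 = -62289.41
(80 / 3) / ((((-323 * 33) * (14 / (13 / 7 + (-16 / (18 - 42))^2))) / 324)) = -23200/174097 = -0.13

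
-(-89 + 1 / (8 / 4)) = 177/2 = 88.50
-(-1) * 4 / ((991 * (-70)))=-2/34685 = 0.00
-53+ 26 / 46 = -1206/23 = -52.43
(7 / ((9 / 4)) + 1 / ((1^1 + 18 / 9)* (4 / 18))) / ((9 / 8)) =332/81 = 4.10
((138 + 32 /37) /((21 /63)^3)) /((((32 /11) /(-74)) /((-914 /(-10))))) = -348687801/40 = -8717195.02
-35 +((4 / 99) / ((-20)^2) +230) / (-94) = -34848001/930600 = -37.45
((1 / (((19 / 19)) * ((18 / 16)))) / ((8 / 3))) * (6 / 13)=2/13 = 0.15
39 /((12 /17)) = 221/4 = 55.25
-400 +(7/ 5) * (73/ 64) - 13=-131649/320 = -411.40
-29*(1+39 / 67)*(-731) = 2247094/67 = 33538.72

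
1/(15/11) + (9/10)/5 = 137/150 = 0.91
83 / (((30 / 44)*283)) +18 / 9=10316/4245 = 2.43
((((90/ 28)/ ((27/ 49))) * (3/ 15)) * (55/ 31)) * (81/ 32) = 10395/1984 = 5.24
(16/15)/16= 1/15 = 0.07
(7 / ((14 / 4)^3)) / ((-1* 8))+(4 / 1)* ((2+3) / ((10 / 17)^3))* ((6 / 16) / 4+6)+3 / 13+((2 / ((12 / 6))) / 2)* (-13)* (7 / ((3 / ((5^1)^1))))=319916017/611520 = 523.15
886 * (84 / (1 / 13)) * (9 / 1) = 8707608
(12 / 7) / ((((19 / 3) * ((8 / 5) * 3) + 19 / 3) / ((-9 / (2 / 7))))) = -810/551 = -1.47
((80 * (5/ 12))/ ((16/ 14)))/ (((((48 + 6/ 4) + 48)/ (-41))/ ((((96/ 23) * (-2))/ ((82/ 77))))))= 86240/897 = 96.14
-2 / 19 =-0.11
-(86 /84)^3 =-79507/74088 = -1.07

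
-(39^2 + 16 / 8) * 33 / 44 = -4569/4 = -1142.25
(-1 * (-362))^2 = 131044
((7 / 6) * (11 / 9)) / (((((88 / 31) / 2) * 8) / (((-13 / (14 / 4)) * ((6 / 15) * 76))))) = -7657/540 = -14.18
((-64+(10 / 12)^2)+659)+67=23857/36 = 662.69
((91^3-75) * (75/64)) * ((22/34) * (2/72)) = 25901425/1632 = 15870.97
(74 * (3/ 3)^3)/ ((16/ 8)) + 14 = 51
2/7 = 0.29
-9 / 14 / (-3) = 3/14 = 0.21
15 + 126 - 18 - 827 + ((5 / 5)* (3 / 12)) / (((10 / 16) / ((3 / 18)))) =-10559/15 = -703.93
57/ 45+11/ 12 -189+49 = -8269/60 = -137.82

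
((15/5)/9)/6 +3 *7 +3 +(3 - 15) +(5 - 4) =13.06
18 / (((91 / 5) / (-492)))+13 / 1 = -473.59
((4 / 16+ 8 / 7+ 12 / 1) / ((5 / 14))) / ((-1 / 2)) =-75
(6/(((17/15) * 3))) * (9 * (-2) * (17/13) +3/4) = -17775/442 = -40.21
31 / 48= 0.65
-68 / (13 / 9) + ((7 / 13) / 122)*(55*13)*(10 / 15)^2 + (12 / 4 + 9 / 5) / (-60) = -8163724/178425 = -45.75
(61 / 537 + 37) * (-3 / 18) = -6.19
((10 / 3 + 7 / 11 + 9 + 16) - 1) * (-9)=-2769/11 = -251.73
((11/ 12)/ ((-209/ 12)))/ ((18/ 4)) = -2/171 = -0.01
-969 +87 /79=-76464/79 = -967.90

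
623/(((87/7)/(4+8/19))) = 122108/551 = 221.61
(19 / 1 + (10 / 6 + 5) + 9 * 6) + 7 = 260/3 = 86.67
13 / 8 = 1.62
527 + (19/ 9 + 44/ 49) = 233734/441 = 530.01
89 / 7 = 12.71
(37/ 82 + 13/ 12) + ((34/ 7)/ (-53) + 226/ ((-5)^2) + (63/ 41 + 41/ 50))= 12.84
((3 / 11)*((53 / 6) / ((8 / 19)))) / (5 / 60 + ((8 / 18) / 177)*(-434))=-30267/5324 = -5.69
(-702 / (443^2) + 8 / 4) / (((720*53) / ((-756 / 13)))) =-2056929/676077805 = 0.00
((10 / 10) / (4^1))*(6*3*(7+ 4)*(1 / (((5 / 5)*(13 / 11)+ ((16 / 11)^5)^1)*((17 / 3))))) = 1.14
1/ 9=0.11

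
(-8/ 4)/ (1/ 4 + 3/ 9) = -24/7 = -3.43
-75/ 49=-1.53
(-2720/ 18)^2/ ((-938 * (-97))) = 924800/3684933 = 0.25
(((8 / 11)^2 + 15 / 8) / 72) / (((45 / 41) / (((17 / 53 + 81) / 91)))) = 3163109/116357472 = 0.03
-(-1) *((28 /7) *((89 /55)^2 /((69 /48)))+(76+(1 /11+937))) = 70992744/69575 = 1020.38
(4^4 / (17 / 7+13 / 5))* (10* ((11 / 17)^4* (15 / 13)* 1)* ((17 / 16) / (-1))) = -6987750/63869 = -109.41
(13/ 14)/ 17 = 13/238 = 0.05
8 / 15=0.53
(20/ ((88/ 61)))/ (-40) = -61/176 = -0.35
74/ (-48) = -37/24 = -1.54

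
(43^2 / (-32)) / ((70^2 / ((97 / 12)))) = -179353/1881600 = -0.10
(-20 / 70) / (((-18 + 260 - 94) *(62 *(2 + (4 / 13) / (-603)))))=-7839/503386184 = 0.00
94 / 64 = 47/32 = 1.47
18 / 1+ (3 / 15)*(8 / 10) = 454/25 = 18.16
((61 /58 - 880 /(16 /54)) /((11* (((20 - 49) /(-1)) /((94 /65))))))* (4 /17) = -3.17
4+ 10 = 14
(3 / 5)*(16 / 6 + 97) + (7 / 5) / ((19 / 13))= 5772/95 = 60.76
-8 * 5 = -40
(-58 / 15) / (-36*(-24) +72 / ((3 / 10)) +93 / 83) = -4814/1375875 = 0.00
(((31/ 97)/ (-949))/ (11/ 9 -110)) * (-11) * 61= -17019/8192717 = 0.00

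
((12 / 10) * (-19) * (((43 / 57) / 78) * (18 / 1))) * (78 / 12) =-129/5 = -25.80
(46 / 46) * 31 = 31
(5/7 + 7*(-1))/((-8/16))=88/7 = 12.57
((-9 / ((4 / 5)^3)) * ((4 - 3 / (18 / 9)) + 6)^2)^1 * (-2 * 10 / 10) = 325125/128 = 2540.04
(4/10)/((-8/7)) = -7/20 = -0.35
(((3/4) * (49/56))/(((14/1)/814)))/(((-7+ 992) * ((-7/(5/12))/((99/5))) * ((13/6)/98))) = -846153/409760 = -2.06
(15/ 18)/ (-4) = -5/24 = -0.21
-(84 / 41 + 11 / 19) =-2047/779 = -2.63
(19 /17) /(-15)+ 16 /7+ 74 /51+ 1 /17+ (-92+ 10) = -78.28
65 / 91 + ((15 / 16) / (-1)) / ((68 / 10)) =2195/3808 = 0.58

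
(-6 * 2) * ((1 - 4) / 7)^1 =36/7 = 5.14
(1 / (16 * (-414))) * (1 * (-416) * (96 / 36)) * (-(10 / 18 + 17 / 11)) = -21632/61479 = -0.35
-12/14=-6/7 = -0.86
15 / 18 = 5/6 = 0.83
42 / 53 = 0.79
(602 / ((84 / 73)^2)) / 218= 229147/109872 = 2.09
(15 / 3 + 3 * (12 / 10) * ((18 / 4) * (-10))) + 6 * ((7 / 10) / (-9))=-2362/15 = -157.47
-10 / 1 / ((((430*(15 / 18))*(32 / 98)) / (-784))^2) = -448.96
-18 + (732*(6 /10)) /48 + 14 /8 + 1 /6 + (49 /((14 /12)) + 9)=661/15 = 44.07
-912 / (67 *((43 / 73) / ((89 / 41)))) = -5925264/118121 = -50.16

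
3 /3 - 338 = -337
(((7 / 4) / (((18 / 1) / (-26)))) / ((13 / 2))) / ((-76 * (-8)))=-7/10944 = 0.00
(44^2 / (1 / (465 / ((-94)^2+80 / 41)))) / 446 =4613730/20201347 = 0.23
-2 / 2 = -1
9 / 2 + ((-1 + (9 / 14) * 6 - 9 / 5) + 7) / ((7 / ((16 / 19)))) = 5.47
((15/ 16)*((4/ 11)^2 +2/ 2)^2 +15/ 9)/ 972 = 2015885/683090496 = 0.00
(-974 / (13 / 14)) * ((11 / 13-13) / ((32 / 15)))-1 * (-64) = 6039.84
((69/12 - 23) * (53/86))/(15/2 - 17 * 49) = 0.01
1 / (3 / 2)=2/3 = 0.67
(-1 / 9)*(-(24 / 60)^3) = 8/1125 = 0.01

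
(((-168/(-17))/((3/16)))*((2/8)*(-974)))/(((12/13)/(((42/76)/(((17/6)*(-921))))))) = 4963504/1685737 = 2.94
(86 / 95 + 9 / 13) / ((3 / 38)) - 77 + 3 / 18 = -22073/390 = -56.60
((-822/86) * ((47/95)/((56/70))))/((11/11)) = -19317/3268 = -5.91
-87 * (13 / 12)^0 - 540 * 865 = -467187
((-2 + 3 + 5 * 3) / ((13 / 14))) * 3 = 672/13 = 51.69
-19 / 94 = -0.20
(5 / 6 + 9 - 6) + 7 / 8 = 113/24 = 4.71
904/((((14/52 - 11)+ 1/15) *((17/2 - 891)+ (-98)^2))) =-705120/72545437 = -0.01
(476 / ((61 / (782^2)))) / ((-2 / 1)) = -145542712/61 = -2385946.10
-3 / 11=-0.27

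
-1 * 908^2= -824464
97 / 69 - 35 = -2318/69 = -33.59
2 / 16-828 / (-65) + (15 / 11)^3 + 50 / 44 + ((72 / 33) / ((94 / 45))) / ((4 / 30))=792720273/32529640 = 24.37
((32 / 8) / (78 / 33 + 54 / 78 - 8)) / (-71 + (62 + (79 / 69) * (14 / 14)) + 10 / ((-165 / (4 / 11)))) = 795938/7749427 = 0.10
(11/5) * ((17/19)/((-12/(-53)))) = 8.69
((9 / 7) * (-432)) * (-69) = 268272/7 = 38324.57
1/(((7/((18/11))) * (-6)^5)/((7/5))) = -1/23760 = 0.00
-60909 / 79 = -771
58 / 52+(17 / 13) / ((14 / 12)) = 407/182 = 2.24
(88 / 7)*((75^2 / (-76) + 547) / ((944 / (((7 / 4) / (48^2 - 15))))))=395417/82111008 = 0.00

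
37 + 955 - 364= 628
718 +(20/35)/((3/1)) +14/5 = 75704/105 = 720.99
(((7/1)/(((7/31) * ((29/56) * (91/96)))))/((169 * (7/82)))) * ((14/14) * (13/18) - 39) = -17244928/102921 = -167.55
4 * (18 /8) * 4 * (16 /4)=144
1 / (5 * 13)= 1/65 = 0.02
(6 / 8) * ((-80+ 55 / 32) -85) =-15675/128 = -122.46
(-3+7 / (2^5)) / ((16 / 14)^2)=-4361/2048 = -2.13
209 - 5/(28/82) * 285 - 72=-56507/14 = -4036.21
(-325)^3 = -34328125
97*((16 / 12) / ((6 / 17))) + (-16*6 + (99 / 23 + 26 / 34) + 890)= 4101442/3519 = 1165.51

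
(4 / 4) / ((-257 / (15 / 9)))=-5/771 = -0.01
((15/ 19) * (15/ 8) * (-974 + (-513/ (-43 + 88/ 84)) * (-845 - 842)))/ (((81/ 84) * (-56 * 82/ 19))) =137.21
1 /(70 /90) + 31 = 226/7 = 32.29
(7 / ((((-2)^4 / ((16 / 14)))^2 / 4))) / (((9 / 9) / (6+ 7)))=13/7 = 1.86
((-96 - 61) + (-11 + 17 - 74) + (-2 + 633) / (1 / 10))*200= 1217000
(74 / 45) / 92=37/2070 = 0.02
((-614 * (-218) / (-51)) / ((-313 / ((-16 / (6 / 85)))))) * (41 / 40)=-5487932/2817 = -1948.15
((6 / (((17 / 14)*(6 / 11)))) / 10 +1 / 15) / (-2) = -0.49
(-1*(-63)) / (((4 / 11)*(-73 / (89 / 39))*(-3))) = 6853/3796 = 1.81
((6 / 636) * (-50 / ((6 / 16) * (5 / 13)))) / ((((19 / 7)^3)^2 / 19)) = -61177480/393699741 = -0.16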